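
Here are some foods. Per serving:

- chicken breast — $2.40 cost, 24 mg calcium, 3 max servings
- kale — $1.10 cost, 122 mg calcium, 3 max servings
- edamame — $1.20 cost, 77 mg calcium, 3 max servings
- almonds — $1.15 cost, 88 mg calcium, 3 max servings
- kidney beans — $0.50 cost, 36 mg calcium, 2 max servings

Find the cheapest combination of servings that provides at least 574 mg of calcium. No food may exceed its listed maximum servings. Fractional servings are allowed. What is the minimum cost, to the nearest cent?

Cost per mg of calcium: kale $0.0090, almonds $0.0131, kidney beans $0.0139, edamame $0.0156, chicken breast $0.1000.
Take 3 servings of kale: +366.0 mg calcium for $3.30 (total $3.30, still need 208.0 mg).
Take 2.364 servings of almonds: +208.0 mg calcium for $2.72 (total $6.02, still need 0.0 mg).
Filling from the cheapest source first is optimal under one linear minimum: $6.02.

$6.02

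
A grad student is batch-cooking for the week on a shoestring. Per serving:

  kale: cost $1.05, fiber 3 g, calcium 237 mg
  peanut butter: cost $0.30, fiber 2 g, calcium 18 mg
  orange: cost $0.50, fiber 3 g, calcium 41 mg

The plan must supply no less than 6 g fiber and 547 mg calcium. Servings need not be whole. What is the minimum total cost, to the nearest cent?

$2.42

A basic optimal solution has at most two foods positive. Try each food alone and each pair with both targets met exactly.
kale only: max(6/3, 547/237) = 2.308 servings → $2.42.
peanut butter only: max(6/2, 547/18) = 30.39 servings → $9.12.
orange only: max(6/3, 547/41) = 13.34 servings → $6.67.
kale + peanut butter: intersection lies outside the first quadrant.
kale + orange with both targets exact would need a negative amount; discard.
peanut butter + orange with both targets exact would need a negative amount; discard.
So the least-cost plan costs $2.42.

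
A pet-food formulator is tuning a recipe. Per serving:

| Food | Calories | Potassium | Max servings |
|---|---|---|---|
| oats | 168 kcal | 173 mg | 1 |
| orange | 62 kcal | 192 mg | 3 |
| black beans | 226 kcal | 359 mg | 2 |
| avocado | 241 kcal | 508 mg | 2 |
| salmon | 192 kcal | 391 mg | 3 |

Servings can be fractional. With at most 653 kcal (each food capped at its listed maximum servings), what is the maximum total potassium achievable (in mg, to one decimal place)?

1560.4 mg

Potassium per kcal: orange 3.097, avocado 2.108, salmon 2.036, black beans 1.588, oats 1.03.
Take 3 servings of orange: uses 186 kcal, +576.0 mg potassium (running total 576.0 mg).
Take 1.938 servings of avocado: uses 467 kcal, +984.4 mg potassium (running total 1560.4 mg).
Greedy by best ratio exhausts the calories allowance optimally: 1560.4 mg.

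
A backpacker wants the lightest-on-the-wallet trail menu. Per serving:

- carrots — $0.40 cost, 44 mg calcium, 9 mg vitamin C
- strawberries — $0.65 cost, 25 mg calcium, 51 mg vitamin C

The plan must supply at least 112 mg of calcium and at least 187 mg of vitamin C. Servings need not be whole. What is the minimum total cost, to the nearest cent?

$2.53

For a min-cost LP with two ≥-constraints, a basic feasible solution has at most two positive variables.
carrots only: max(112/44, 187/9) = 20.78 servings → $8.31.
strawberries only: max(112/25, 187/51) = 4.48 servings → $2.91.
carrots + strawberries with both tight: 0.5136 servings and 3.576 servings → $2.53.
So the least-cost plan costs $2.53.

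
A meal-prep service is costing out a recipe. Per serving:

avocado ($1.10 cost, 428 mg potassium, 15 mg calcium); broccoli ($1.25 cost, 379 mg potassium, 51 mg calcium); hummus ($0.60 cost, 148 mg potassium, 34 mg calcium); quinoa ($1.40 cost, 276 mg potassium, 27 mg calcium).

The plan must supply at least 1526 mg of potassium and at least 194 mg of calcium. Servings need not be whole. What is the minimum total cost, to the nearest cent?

$4.95

Minimising a linear cost over {potassium ≥ 1526, calcium ≥ 194, servings ≥ 0} — the optimum is at a vertex, using one or two foods.
avocado only: max(1526/428, 194/15) = 12.93 servings → $14.23.
broccoli only: max(1526/379, 194/51) = 4.026 servings → $5.03.
hummus only: max(1526/148, 194/34) = 10.31 servings → $6.19.
quinoa only: max(1526/276, 194/27) = 7.185 servings → $10.06.
avocado + broccoli with both tight: 0.2664 servings and 3.726 servings → $4.95.
avocado + hummus with both tight: 1.879 servings and 4.877 servings → $4.99.
avocado + quinoa with both targets exact would need a negative amount; discard.
broccoli + hummus with both targets exact would need a negative amount; discard.
broccoli + quinoa with both tight: 3.212 servings and 1.119 servings → $5.58.
hummus + quinoa with both tight: 2.291 servings and 4.301 servings → $7.40.
So the least-cost plan costs $4.95.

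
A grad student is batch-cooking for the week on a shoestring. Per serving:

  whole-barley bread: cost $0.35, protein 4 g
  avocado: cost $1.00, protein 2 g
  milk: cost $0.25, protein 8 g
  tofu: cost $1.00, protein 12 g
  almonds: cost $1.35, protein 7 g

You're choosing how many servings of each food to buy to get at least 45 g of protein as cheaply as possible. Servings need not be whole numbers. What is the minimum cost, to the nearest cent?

$1.41

Cost per g of protein: milk $0.0312, tofu $0.0833, whole-barley bread $0.0875, almonds $0.1929, avocado $0.5000.
With no serving limits, use only milk: 45 g / 8 g = 5.625 servings × $0.25 = $1.41.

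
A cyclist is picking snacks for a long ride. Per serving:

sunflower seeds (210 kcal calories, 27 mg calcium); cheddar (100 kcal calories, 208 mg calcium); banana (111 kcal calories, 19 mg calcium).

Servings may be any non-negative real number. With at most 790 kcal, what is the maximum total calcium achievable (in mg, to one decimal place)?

Calcium per kcal: cheddar 2.08, banana 0.1712, sunflower seeds 0.1286.
With no serving limits, spend the whole calories allowance on cheddar: 790 kcal / 100 kcal × 208 mg = 1643.2 mg.

1643.2 mg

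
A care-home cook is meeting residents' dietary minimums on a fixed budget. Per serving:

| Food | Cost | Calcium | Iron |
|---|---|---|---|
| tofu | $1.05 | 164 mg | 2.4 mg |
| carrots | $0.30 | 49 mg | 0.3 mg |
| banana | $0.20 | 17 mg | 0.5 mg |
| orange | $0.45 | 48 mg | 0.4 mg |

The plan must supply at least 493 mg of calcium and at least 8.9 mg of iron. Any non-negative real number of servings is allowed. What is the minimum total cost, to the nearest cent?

$3.77

For a min-cost LP with two ≥-constraints, a basic feasible solution has at most two positive variables.
tofu only: max(493/164, 8.9/2.4) = 3.708 servings → $3.89.
carrots only: max(493/49, 8.9/0.3) = 29.67 servings → $8.90.
banana only: max(493/17, 8.9/0.5) = 29 servings → $5.80.
orange only: max(493/48, 8.9/0.4) = 22.25 servings → $10.01.
tofu + carrots: intersection lies outside the first quadrant.
tofu + banana with both tight: 2.311 servings and 6.709 servings → $3.77.
tofu + orange with both targets exact would need a negative amount; discard.
carrots + banana with both tight: 4.907 servings and 14.86 servings → $4.44.
carrots + orange with both targets exact would need a negative amount; discard.
banana + orange with both tight: 13.37 servings and 5.535 servings → $5.17.
Cheapest feasible corner: $3.77.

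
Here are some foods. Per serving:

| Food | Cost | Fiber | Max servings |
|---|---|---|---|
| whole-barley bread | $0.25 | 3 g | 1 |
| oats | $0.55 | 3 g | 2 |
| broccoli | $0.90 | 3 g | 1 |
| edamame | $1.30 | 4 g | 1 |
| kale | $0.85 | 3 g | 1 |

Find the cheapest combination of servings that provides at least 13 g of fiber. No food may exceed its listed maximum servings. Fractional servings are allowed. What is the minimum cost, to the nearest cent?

Cost per g of fiber: whole-barley bread $0.0833, oats $0.1833, kale $0.2833, broccoli $0.3000, edamame $0.3250.
Take 1 serving of whole-barley bread: +3.0 g fiber for $0.25 (total $0.25, still need 10.0 g).
Take 2 servings of oats: +6.0 g fiber for $1.10 (total $1.35, still need 4.0 g).
Take 1 serving of kale: +3.0 g fiber for $0.85 (total $2.20, still need 1.0 g).
Take 0.3333 servings of broccoli: +1.0 g fiber for $0.30 (total $2.50, still need 0.0 g).
Greedy by cheapest-per-g is optimal for a single linear constraint, so the minimum cost is $2.50.

$2.50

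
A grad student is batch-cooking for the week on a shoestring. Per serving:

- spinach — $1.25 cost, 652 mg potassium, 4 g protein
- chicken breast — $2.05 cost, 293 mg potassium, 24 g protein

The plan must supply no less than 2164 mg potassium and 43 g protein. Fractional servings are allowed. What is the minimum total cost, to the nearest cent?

Compare the cost at each extreme point of the feasible region.
spinach only: max(2164/652, 43/4) = 10.75 servings → $13.44.
chicken breast only: max(2164/293, 43/24) = 7.386 servings → $15.14.
spinach + chicken breast with both tight: 2.717 servings and 1.339 servings → $6.14.
So the least-cost plan costs $6.14.

$6.14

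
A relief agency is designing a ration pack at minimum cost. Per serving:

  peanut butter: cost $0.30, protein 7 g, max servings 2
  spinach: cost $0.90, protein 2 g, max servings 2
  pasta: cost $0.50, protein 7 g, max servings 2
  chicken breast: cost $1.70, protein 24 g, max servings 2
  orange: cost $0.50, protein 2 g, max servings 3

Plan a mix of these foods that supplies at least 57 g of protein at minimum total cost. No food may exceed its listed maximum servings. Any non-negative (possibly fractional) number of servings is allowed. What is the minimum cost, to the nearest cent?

Cost per g of protein: peanut butter $0.0429, chicken breast $0.0708, pasta $0.0714, orange $0.2500, spinach $0.4500.
Take 2 servings of peanut butter: +14.0 g protein for $0.60 (total $0.60, still need 43.0 g).
Take 1.792 servings of chicken breast: +43.0 g protein for $3.05 (total $3.65, still need 0.0 g).
Greedy by cheapest-per-g is optimal for a single linear constraint, so the minimum cost is $3.65.

$3.65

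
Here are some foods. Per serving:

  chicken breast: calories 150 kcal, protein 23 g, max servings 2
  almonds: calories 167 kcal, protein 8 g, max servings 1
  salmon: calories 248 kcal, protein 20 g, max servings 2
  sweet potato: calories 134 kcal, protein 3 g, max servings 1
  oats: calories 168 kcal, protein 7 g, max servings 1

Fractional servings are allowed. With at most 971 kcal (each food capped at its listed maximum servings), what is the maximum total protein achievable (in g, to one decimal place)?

94.3 g

Protein per kcal: chicken breast 0.1533, salmon 0.08065, almonds 0.0479, oats 0.04167, sweet potato 0.02239.
Take 2 servings of chicken breast: uses 300 kcal, +46.0 g protein (running total 46.0 g).
Take 2 servings of salmon: uses 496 kcal, +40.0 g protein (running total 86.0 g).
Take 1 serving of almonds: uses 167 kcal, +8.0 g protein (running total 94.0 g).
Take 0.04762 servings of oats: uses 8 kcal, +0.3 g protein (running total 94.3 g).
Greedy by best ratio exhausts the calories allowance optimally: 94.3 g.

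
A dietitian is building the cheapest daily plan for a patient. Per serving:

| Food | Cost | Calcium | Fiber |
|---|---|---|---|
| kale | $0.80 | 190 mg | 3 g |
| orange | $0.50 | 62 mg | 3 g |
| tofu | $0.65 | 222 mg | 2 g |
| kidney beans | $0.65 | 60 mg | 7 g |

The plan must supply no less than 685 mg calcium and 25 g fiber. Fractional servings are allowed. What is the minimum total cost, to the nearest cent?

An LP optimum is at a vertex; with two nutrient constraints at most two foods are used. Check each candidate.
kale only: max(685/190, 25/3) = 8.333 servings → $6.67.
orange only: max(685/62, 25/3) = 11.05 servings → $5.52.
tofu only: max(685/222, 25/2) = 12.5 servings → $8.12.
kidney beans only: max(685/60, 25/7) = 11.42 servings → $7.42.
kale + orange with both tight: 1.315 servings and 7.018 servings → $4.56.
kale + tofu: the both-tight solution has a negative serving — not a feasible corner.
kale + kidney beans with both tight: 2.865 servings and 2.343 servings → $3.82.
orange + tofu with both tight: 7.712 servings and 0.9317 servings → $4.46.
orange + kidney beans: intersection lies outside the first quadrant.
tofu + kidney beans with both tight: 2.298 servings and 2.915 servings → $3.39.
Cheapest feasible corner: $3.39.

$3.39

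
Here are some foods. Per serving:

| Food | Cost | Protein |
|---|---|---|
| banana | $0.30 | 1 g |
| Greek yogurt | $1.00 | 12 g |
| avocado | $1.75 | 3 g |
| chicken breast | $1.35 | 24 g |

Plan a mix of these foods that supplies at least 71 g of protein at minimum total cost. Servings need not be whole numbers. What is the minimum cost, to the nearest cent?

Cost per g of protein: chicken breast $0.0563, Greek yogurt $0.0833, banana $0.3000, avocado $0.5833.
With no serving limits, use only chicken breast: 71 g / 24 g = 2.958 servings × $1.35 = $3.99.

$3.99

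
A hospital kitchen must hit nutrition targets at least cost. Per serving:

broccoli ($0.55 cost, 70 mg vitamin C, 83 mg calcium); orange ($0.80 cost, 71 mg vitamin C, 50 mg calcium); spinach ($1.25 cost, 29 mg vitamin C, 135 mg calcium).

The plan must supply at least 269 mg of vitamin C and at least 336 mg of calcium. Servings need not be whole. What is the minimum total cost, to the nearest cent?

A basic optimal solution has at most two foods positive. Try each food alone and each pair with both targets met exactly.
broccoli only: max(269/70, 336/83) = 4.048 servings → $2.23.
orange only: max(269/71, 336/50) = 6.72 servings → $5.38.
spinach only: max(269/29, 336/135) = 9.276 servings → $11.59.
broccoli + orange: intersection lies outside the first quadrant.
broccoli + spinach with both tight: 3.773 servings and 0.1694 servings → $2.29.
orange + spinach with both tight: 3.266 servings and 1.279 servings → $4.21.
The minimum over all feasible corners is $2.23.

$2.23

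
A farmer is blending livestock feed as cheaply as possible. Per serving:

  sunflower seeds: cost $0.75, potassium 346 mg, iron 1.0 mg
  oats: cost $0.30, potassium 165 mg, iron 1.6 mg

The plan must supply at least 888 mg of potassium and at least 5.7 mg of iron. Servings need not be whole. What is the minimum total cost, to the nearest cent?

A basic optimal solution has at most two foods positive. Try each food alone and each pair with both targets met exactly.
sunflower seeds only: max(888/346, 5.7/1.0) = 5.7 servings → $4.28.
oats only: max(888/165, 5.7/1.6) = 5.382 servings → $1.61.
sunflower seeds + oats with both tight: 1.236 servings and 2.79 servings → $1.76.
Cheapest feasible corner: $1.61.

$1.61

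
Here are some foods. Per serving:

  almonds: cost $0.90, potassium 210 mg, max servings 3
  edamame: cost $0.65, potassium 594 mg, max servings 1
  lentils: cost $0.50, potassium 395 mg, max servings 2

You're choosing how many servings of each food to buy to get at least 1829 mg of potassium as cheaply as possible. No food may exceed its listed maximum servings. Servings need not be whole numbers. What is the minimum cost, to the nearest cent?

$3.56

Cost per mg of potassium: edamame $0.0011, lentils $0.0013, almonds $0.0043.
Take 1 serving of edamame: +594.0 mg potassium for $0.65 (total $0.65, still need 1235.0 mg).
Take 2 servings of lentils: +790.0 mg potassium for $1.00 (total $1.65, still need 445.0 mg).
Take 2.119 servings of almonds: +445.0 mg potassium for $1.91 (total $3.56, still need 0.0 mg).
Greedy by cheapest-per-mg is optimal for a single linear constraint, so the minimum cost is $3.56.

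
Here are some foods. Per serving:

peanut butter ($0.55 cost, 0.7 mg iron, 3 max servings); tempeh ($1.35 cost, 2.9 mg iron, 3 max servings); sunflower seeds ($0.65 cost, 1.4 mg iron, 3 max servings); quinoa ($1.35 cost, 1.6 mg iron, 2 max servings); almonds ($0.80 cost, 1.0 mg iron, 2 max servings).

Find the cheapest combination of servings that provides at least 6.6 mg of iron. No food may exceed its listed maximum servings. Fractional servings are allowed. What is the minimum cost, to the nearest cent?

Cost per mg of iron: sunflower seeds $0.4643, tempeh $0.4655, peanut butter $0.7857, almonds $0.8000, quinoa $0.8438.
Take 3 servings of sunflower seeds: +4.2 mg iron for $1.95 (total $1.95, still need 2.4 mg).
Take 0.8276 servings of tempeh: +2.4 mg iron for $1.12 (total $3.07, still need 0.0 mg).
Filling from the cheapest source first is optimal under one linear minimum: $3.07.

$3.07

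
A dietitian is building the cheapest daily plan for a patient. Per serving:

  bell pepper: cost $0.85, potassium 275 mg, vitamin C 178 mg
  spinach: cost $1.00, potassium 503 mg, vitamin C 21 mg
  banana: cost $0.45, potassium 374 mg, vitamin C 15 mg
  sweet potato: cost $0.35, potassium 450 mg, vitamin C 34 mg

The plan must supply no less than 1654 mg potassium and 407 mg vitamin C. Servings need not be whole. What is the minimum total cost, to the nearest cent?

Two binding constraints pin down two serving amounts, so the optimal mix uses at most two foods. The candidates are each food alone (scaled to the tighter of potassium/vitamin C) and each pair with both constraints tight.
bell pepper only: max(1654/275, 407/178) = 6.015 servings → $5.11.
spinach only: max(1654/503, 407/21) = 19.38 servings → $19.38.
banana only: max(1654/374, 407/15) = 27.13 servings → $12.21.
sweet potato only: max(1654/450, 407/34) = 11.97 servings → $4.19.
bell pepper + spinach with both tight: 2.029 servings and 2.179 servings → $3.90.
bell pepper + banana with both tight: 2.04 servings and 2.922 servings → $3.05.
bell pepper + sweet potato with both tight: 1.794 servings and 2.579 servings → $2.43.
spinach + banana: the both-tight solution has a negative serving — not a feasible corner.
spinach + sweet potato: intersection lies outside the first quadrant.
banana + sweet potato with both targets exact would need a negative amount; discard.
The minimum over all feasible corners is $2.43.

$2.43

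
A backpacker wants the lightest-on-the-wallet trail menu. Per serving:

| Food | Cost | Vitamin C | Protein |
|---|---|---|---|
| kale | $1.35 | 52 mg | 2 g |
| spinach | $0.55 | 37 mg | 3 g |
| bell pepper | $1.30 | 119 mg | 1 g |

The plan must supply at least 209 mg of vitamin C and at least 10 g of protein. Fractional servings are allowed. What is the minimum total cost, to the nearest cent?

This is a tiny linear program; its minimum lies at a vertex of the feasible set. List the vertices and price them.
kale only: max(209/52, 10/2) = 5 servings → $6.75.
spinach only: max(209/37, 10/3) = 5.649 servings → $3.11.
bell pepper only: max(209/119, 10/1) = 10 servings → $13.00.
kale + spinach with both tight: 3.134 servings and 1.244 servings → $4.92.
kale + bell pepper with both targets exact would need a negative amount; discard.
spinach + bell pepper with both tight: 3.066 servings and 0.8031 servings → $2.73.
The minimum over all feasible corners is $2.73.

$2.73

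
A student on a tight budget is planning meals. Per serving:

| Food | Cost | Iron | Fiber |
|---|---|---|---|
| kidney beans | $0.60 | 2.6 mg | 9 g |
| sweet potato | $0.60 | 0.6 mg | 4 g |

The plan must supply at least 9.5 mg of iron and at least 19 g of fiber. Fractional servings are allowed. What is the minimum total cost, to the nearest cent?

kidney beans only: max(9.5/2.6, 19/9) = 3.654 servings → $2.19.
sweet potato only: max(9.5/0.6, 19/4) = 15.83 servings → $9.50.
kidney beans + sweet potato: the both-tight solution has a negative serving — not a feasible corner.
Cheapest feasible corner: $2.19.

$2.19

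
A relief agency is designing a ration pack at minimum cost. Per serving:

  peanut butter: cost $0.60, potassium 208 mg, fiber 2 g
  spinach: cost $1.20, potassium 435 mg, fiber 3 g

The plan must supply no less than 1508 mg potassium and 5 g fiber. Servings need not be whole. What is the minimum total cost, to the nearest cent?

$4.16

This is a tiny linear program; its minimum lies at a vertex of the feasible set. List the vertices and price them.
peanut butter only: max(1508/208, 5/2) = 7.25 servings → $4.35.
spinach only: max(1508/435, 5/3) = 3.467 servings → $4.16.
peanut butter + spinach: the both-tight solution has a negative serving — not a feasible corner.
So the least-cost plan costs $4.16.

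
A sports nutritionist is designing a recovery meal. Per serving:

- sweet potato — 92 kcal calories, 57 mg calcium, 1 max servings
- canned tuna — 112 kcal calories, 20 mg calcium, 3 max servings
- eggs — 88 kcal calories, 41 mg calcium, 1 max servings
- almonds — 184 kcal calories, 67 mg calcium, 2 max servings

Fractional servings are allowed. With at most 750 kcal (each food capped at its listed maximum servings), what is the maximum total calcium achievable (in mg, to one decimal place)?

268.1 mg

Calcium per kcal: sweet potato 0.6196, eggs 0.4659, almonds 0.3641, canned tuna 0.1786.
Take 1 serving of sweet potato: uses 92 kcal, +57.0 mg calcium (running total 57.0 mg).
Take 1 serving of eggs: uses 88 kcal, +41.0 mg calcium (running total 98.0 mg).
Take 2 servings of almonds: uses 368 kcal, +134.0 mg calcium (running total 232.0 mg).
Take 1.804 servings of canned tuna: uses 202 kcal, +36.1 mg calcium (running total 268.1 mg).
Filling greedily by calcium-per-kcal is optimal for one linear limit, giving 268.1 mg.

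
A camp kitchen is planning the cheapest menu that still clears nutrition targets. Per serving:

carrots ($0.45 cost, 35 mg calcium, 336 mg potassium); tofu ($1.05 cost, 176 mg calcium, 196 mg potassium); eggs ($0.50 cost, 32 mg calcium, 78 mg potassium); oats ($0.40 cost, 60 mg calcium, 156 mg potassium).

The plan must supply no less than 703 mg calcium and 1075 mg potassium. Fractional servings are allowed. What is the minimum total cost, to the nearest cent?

At the optimum either one food covers both requirements or two foods hit both targets exactly; no other combination can be cheaper.
carrots only: max(703/35, 1075/336) = 20.09 servings → $9.04.
tofu only: max(703/176, 1075/196) = 5.485 servings → $5.76.
eggs only: max(703/32, 1075/78) = 21.97 servings → $10.98.
oats only: max(703/60, 1075/156) = 11.72 servings → $4.69.
carrots + tofu with both tight: 0.9835 servings and 3.799 servings → $4.43.
carrots + eggs with both targets exact would need a negative amount; discard.
carrots + oats: the both-tight solution has a negative serving — not a feasible corner.
tofu + eggs with both tight: 2.741 servings and 6.895 servings → $6.33.
tofu + oats with both tight: 2.878 servings and 3.275 servings → $4.33.
eggs + oats: intersection lies outside the first quadrant.
The minimum over all feasible corners is $4.33.

$4.33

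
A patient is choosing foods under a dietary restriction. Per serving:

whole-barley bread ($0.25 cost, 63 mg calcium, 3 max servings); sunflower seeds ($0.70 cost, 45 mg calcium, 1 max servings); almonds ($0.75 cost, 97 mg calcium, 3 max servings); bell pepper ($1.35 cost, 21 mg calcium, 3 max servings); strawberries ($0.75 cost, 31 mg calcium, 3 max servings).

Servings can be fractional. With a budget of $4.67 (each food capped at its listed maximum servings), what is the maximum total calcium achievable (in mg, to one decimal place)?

565.1 mg

Calcium per dollar: whole-barley bread 252, almonds 129.3, sunflower seeds 64.29, strawberries 41.33, bell pepper 15.56.
Take 3 servings of whole-barley bread: spends $0.75, +189.0 mg calcium (running total 189.0 mg).
Take 3 servings of almonds: spends $2.25, +291.0 mg calcium (running total 480.0 mg).
Take 1 serving of sunflower seeds: spends $0.70, +45.0 mg calcium (running total 525.0 mg).
Take 1.293 servings of strawberries: spends $0.97, +40.1 mg calcium (running total 565.1 mg).
Greedy by best ratio exhausts the cost allowance optimally: 565.1 mg.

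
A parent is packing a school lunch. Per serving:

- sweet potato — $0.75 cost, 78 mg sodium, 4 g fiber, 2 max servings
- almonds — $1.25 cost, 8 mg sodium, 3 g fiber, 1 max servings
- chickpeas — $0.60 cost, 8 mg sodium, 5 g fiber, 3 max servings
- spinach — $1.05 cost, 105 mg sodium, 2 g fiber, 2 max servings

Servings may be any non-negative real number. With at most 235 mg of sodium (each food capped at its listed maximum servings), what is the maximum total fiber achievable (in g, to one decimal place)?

26.9 g

Fiber per mg sodium: chickpeas 0.625, almonds 0.375, sweet potato 0.05128, spinach 0.01905.
Take 3 servings of chickpeas: uses 24 mg sodium, +15.0 g fiber (running total 15.0 g).
Take 1 serving of almonds: uses 8 mg sodium, +3.0 g fiber (running total 18.0 g).
Take 2 servings of sweet potato: uses 156 mg sodium, +8.0 g fiber (running total 26.0 g).
Take 0.4476 servings of spinach: uses 47 mg sodium, +0.9 g fiber (running total 26.9 g).
Greedy by best ratio exhausts the sodium allowance optimally: 26.9 g.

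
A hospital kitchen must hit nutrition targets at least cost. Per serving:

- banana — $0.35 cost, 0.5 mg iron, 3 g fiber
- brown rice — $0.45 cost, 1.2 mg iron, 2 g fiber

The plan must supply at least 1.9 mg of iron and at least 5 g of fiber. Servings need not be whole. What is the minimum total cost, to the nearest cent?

$0.85

The cheapest plan sits at a corner of the feasible region — with two constraints it uses at most two foods.
banana only: max(1.9/0.5, 5/3) = 3.8 servings → $1.33.
brown rice only: max(1.9/1.2, 5/2) = 2.5 servings → $1.12.
banana + brown rice with both tight: 0.8462 servings and 1.231 servings → $0.85.
The minimum over all feasible corners is $0.85.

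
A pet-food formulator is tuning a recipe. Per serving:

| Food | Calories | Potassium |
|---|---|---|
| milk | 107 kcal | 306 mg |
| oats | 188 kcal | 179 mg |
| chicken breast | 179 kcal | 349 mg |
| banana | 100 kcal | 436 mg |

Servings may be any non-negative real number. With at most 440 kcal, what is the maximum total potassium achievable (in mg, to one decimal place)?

1918.4 mg

Potassium per kcal: banana 4.36, milk 2.86, chicken breast 1.95, oats 0.9521.
With no serving limits, spend the whole calories allowance on banana: 440 kcal / 100 kcal × 436 mg = 1918.4 mg.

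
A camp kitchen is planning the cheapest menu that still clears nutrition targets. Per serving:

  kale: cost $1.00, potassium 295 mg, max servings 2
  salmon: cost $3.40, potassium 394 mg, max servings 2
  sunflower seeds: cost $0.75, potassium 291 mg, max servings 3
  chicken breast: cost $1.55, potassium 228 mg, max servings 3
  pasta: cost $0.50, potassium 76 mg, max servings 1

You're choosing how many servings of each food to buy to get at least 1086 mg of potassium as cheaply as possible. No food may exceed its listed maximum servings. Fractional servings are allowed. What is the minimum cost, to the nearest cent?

Cost per mg of potassium: sunflower seeds $0.0026, kale $0.0034, pasta $0.0066, chicken breast $0.0068, salmon $0.0086.
Take 3 servings of sunflower seeds: +873.0 mg potassium for $2.25 (total $2.25, still need 213.0 mg).
Take 0.722 servings of kale: +213.0 mg potassium for $0.72 (total $2.97, still need 0.0 mg).
Greedy by cheapest-per-mg is optimal for a single linear constraint, so the minimum cost is $2.97.

$2.97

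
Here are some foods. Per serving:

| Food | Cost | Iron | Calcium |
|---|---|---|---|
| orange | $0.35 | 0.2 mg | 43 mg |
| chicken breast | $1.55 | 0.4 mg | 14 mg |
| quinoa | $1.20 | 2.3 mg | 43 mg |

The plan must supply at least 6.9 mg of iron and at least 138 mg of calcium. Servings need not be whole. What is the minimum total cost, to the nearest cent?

$3.66

Two binding constraints pin down two serving amounts, so the optimal mix uses at most two foods. The candidates are each food alone (scaled to the tighter of iron/calcium) and each pair with both constraints tight.
orange only: max(6.9/0.2, 138/43) = 34.5 servings → $12.07.
chicken breast only: max(6.9/0.4, 138/14) = 17.25 servings → $26.74.
quinoa only: max(6.9/2.3, 138/43) = 3.209 servings → $3.85.
orange + chicken breast: intersection lies outside the first quadrant.
orange + quinoa with both tight: 0.2292 servings and 2.98 servings → $3.66.
chicken breast + quinoa with both tight: 1.38 servings and 2.76 servings → $5.45.
The minimum over all feasible corners is $3.66.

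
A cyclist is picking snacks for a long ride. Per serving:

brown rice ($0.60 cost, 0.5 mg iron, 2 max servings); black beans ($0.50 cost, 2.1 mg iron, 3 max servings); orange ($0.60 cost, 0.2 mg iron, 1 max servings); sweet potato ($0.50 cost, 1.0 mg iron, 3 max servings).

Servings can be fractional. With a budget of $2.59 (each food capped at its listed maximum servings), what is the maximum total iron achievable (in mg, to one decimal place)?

Iron per dollar: black beans 4.2, sweet potato 2, brown rice 0.8333, orange 0.3333.
Take 3 servings of black beans: spends $1.50, +6.3 mg iron (running total 6.3 mg).
Take 2.18 servings of sweet potato: spends $1.09, +2.2 mg iron (running total 8.5 mg).
Filling greedily by iron-per-dollar is optimal for one linear limit, giving 8.5 mg.

8.5 mg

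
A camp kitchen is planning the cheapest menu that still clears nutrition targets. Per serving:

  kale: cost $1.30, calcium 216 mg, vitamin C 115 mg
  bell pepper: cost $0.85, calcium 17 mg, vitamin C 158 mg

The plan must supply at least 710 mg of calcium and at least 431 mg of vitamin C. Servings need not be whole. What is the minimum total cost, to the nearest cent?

Minimising a linear cost over {calcium ≥ 710, vitamin C ≥ 431, servings ≥ 0} — the optimum is at a vertex, using one or two foods.
kale only: max(710/216, 431/115) = 3.748 servings → $4.87.
bell pepper only: max(710/17, 431/158) = 41.76 servings → $35.50.
kale + bell pepper with both tight: 3.259 servings and 0.3558 servings → $4.54.
The minimum over all feasible corners is $4.54.

$4.54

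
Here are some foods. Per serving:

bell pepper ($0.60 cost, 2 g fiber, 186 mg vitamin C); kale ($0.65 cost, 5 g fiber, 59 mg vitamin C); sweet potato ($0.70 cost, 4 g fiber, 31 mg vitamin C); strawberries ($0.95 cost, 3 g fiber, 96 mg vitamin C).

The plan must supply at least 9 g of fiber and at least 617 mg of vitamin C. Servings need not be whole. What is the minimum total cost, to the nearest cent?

The cheapest plan sits at a corner of the feasible region — with two constraints it uses at most two foods.
bell pepper only: max(9/2, 617/186) = 4.5 servings → $2.70.
kale only: max(9/5, 617/59) = 10.46 servings → $6.80.
sweet potato only: max(9/4, 617/31) = 19.9 servings → $13.93.
strawberries only: max(9/3, 617/96) = 6.427 servings → $6.11.
bell pepper + kale with both tight: 3.145 servings and 0.5419 servings → $2.24.
bell pepper + sweet potato with both tight: 3.21 servings and 0.6452 servings → $2.38.
bell pepper + strawberries with both tight: 2.697 servings and 1.202 servings → $2.76.
kale + sweet potato: intersection lies outside the first quadrant.
kale + strawberries: the both-tight solution has a negative serving — not a feasible corner.
sweet potato + strawberries with both targets exact would need a negative amount; discard.
Cheapest feasible corner: $2.24.

$2.24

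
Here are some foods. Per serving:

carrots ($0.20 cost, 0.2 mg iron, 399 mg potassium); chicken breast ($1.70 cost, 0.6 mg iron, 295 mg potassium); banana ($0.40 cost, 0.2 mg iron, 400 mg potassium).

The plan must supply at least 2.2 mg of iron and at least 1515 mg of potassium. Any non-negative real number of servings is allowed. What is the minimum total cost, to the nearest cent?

A basic optimal solution has at most two foods positive. Try each food alone and each pair with both targets met exactly.
carrots only: max(2.2/0.2, 1515/399) = 11 servings → $2.20.
chicken breast only: max(2.2/0.6, 1515/295) = 5.136 servings → $8.73.
banana only: max(2.2/0.2, 1515/400) = 11 servings → $4.40.
carrots + chicken breast with both tight: 1.441 servings and 3.186 servings → $5.70.
carrots + banana: intersection lies outside the first quadrant.
chicken breast + banana with both tight: 3.188 servings and 1.436 servings → $5.99.
The minimum over all feasible corners is $2.20.

$2.20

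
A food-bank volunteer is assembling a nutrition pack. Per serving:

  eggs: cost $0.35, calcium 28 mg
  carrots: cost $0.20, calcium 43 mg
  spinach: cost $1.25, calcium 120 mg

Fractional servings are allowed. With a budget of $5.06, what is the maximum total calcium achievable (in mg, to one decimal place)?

1087.9 mg

Calcium per dollar: carrots 215, spinach 96, eggs 80.
With no serving limits, spend the whole cost allowance on carrots: $5.06 / $0.20 × 43 mg = 1087.9 mg.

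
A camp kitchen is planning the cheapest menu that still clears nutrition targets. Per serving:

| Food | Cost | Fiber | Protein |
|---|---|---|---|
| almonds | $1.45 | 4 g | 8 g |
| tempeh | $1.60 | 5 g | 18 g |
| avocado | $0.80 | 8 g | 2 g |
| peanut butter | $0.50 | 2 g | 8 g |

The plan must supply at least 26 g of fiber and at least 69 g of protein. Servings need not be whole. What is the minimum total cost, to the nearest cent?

$5.10

Compare the cost at each extreme point of the feasible region.
almonds only: max(26/4, 69/8) = 8.625 servings → $12.51.
tempeh only: max(26/5, 69/18) = 5.2 servings → $8.32.
avocado only: max(26/8, 69/2) = 34.5 servings → $27.60.
peanut butter only: max(26/2, 69/8) = 13 servings → $6.50.
almonds + tempeh with both tight: 3.844 servings and 2.125 servings → $8.97.
almonds + avocado with both targets exact would need a negative amount; discard.
almonds + peanut butter with both tight: 4.375 servings and 4.25 servings → $8.47.
tempeh + avocado with both tight: 3.731 servings and 0.9179 servings → $6.70.
tempeh + peanut butter: the both-tight solution has a negative serving — not a feasible corner.
avocado + peanut butter with both tight: 1.167 servings and 8.333 servings → $5.10.
The minimum over all feasible corners is $5.10.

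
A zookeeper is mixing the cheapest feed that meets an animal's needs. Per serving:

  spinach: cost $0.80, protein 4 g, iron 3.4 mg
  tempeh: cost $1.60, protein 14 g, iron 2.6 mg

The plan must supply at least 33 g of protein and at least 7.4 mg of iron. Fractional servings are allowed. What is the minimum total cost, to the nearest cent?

At the optimum either one food covers both requirements or two foods hit both targets exactly; no other combination can be cheaper.
spinach only: max(33/4, 7.4/3.4) = 8.25 servings → $6.60.
tempeh only: max(33/14, 7.4/2.6) = 2.846 servings → $4.55.
spinach + tempeh with both tight: 0.4785 servings and 2.22 servings → $3.94.
The minimum over all feasible corners is $3.94.

$3.94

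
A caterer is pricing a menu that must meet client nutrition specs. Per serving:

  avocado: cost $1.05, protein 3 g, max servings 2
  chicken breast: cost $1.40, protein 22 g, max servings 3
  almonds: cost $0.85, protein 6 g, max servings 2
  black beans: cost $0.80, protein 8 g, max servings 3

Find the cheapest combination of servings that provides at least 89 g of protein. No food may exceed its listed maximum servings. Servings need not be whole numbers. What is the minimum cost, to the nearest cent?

Cost per g of protein: chicken breast $0.0636, black beans $0.1000, almonds $0.1417, avocado $0.3500.
Take 3 servings of chicken breast: +66.0 g protein for $4.20 (total $4.20, still need 23.0 g).
Take 2.875 servings of black beans: +23.0 g protein for $2.30 (total $6.50, still need 0.0 g).
Filling from the cheapest source first is optimal under one linear minimum: $6.50.

$6.50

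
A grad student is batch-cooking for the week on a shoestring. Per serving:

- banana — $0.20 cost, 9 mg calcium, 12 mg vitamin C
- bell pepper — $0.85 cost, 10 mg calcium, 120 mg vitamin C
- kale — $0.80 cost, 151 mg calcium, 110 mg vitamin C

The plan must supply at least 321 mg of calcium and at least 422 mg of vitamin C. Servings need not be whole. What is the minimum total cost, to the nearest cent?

banana only: max(321/9, 422/12) = 35.67 servings → $7.13.
bell pepper only: max(321/10, 422/120) = 32.1 servings → $27.29.
kale only: max(321/151, 422/110) = 3.836 servings → $3.07.
banana + bell pepper: intersection lies outside the first quadrant.
banana + kale with both tight: 34.56 servings and 0.06569 servings → $6.97.
bell pepper + kale with both tight: 1.669 servings and 2.015 servings → $3.03.
Cheapest feasible corner: $3.03.

$3.03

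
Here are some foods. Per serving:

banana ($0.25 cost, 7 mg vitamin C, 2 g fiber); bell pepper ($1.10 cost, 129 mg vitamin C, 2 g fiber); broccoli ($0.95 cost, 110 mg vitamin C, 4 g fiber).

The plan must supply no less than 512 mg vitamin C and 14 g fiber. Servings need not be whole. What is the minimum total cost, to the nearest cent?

$4.40

At the optimum either one food covers both requirements or two foods hit both targets exactly; no other combination can be cheaper.
banana only: max(512/7, 14/2) = 73.14 servings → $18.29.
bell pepper only: max(512/129, 14/2) = 7 servings → $7.70.
broccoli only: max(512/110, 14/4) = 4.655 servings → $4.42.
banana + bell pepper with both tight: 3.205 servings and 3.795 servings → $4.98.
banana + broccoli: intersection lies outside the first quadrant.
bell pepper + broccoli with both tight: 1.716 servings and 2.642 servings → $4.40.
The minimum over all feasible corners is $4.40.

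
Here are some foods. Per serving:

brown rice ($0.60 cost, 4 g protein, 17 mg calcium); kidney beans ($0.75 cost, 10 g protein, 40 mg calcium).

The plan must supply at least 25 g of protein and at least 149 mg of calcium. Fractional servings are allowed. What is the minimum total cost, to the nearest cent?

$2.79

Two binding constraints pin down two serving amounts, so the optimal mix uses at most two foods. The candidates are each food alone (scaled to the tighter of protein/calcium) and each pair with both constraints tight.
brown rice only: max(25/4, 149/17) = 8.765 servings → $5.26.
kidney beans only: max(25/10, 149/40) = 3.725 servings → $2.79.
brown rice + kidney beans: intersection lies outside the first quadrant.
Cheapest feasible corner: $2.79.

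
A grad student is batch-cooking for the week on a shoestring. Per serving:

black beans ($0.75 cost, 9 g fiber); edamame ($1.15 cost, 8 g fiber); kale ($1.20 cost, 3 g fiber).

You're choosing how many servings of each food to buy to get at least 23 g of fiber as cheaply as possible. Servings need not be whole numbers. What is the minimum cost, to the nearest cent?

$1.92

Cost per g of fiber: black beans $0.0833, edamame $0.1437, kale $0.4000.
With no serving limits, use only black beans: 23 g / 9 g = 2.556 servings × $0.75 = $1.92.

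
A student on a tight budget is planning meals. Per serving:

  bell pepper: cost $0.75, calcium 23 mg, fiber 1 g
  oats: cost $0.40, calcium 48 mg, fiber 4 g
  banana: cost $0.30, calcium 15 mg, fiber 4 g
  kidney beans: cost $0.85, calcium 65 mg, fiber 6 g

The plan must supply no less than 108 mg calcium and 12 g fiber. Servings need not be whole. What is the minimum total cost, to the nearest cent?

$1.09

The cheapest plan sits at a corner of the feasible region — with two constraints it uses at most two foods.
bell pepper only: max(108/23, 12/1) = 12 servings → $9.00.
oats only: max(108/48, 12/4) = 3 servings → $1.20.
banana only: max(108/15, 12/4) = 7.2 servings → $2.16.
kidney beans only: max(108/65, 12/6) = 2 servings → $1.70.
bell pepper + oats with both targets exact would need a negative amount; discard.
bell pepper + banana with both tight: 3.273 servings and 2.182 servings → $3.11.
bell pepper + kidney beans with both targets exact would need a negative amount; discard.
oats + banana with both tight: 1.909 servings and 1.091 servings → $1.09.
oats + kidney beans: the both-tight solution has a negative serving — not a feasible corner.
banana + kidney beans with both tight: 0.7765 servings and 1.482 servings → $1.49.
So the least-cost plan costs $1.09.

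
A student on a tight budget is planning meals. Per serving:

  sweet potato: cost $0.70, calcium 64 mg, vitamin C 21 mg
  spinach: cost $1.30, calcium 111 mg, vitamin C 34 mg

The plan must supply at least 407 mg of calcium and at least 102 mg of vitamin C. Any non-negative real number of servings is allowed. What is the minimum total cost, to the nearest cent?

sweet potato only: max(407/64, 102/21) = 6.359 servings → $4.45.
spinach only: max(407/111, 102/34) = 3.667 servings → $4.77.
sweet potato + spinach: the both-tight solution has a negative serving — not a feasible corner.
The minimum over all feasible corners is $4.45.

$4.45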